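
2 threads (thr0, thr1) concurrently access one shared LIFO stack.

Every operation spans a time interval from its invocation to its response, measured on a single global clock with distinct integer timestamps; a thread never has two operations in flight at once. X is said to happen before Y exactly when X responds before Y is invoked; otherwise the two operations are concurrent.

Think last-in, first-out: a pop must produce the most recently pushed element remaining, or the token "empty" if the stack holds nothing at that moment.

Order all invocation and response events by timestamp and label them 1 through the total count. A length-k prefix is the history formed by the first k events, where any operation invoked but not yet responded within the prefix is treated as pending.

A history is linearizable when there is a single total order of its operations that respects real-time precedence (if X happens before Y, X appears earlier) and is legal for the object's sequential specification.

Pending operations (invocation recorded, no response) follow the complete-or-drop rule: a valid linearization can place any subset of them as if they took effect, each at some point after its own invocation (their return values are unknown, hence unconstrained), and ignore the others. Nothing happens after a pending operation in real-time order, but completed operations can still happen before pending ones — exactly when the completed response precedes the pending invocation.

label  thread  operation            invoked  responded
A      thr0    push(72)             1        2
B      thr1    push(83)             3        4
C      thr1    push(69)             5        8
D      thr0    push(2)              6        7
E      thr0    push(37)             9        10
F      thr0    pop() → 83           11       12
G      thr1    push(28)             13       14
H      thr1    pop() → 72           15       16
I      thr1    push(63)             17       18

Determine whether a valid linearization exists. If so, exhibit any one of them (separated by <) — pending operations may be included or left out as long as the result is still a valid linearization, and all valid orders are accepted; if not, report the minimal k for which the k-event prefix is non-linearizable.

through event 11 a valid linearization exists; event 12 (F responding at time 12) ends that
the 6 completed operations admit 2 real-time orders; each fails the LIFO stack replay
sample order A, B, C, D, E, F stalls at step 6 — F pop() → 83 has no legal effect
sample order A, B, D, C, E, F stalls at step 6 — F pop() → 83 has no legal effect

not linearizable — minimal violating prefix: 12 events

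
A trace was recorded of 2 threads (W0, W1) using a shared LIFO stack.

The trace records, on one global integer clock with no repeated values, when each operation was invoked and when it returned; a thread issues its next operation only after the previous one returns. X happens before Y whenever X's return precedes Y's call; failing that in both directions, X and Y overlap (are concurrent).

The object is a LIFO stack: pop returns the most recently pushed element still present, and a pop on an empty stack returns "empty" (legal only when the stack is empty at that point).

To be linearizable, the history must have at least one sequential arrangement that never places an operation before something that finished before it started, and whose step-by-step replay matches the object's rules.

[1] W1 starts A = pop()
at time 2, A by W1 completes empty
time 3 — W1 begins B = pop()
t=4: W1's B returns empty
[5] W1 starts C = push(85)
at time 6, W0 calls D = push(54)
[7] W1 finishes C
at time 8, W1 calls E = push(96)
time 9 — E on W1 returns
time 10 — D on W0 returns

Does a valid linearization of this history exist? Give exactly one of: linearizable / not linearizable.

linearizable

a witness: A, B, C, D, E
1. A pop() → empty, leaving stack <>
2. B pop() → empty, leaving stack <>
3. C push(85), leaving stack <85>
4. D push(54), leaving stack <85,54>
5. E push(96), leaving stack <85,54,96>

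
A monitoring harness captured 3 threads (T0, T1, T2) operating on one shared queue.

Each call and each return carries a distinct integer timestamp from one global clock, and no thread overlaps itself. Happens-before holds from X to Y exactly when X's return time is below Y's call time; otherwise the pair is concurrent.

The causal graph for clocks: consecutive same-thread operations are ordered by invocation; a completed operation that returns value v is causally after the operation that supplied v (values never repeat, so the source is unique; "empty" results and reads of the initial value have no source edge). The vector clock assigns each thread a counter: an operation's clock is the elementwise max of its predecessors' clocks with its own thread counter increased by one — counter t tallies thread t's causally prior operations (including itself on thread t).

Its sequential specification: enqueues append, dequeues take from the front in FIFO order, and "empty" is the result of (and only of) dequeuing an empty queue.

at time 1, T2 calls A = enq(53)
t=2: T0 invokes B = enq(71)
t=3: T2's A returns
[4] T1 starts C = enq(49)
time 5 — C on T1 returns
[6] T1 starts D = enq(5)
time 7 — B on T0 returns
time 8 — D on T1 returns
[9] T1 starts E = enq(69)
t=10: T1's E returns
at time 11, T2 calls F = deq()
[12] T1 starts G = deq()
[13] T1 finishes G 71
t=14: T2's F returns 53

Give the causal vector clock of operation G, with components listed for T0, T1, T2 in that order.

invoked at 1, A has no predecessors; its own T2 bump gives (0, 0, 1)
invoked at 4, C has no predecessors; its own T1 bump gives (0, 1, 0)
invoked at 2, B has no predecessors; its own T0 bump gives (1, 0, 0)
merge at F (invoked 11): VC(A)=(0, 0, 1), own-thread bump on T2 → (0, 0, 2)
merge at D (invoked 6): VC(C)=(0, 1, 0), own-thread bump on T1 → (0, 2, 0)
merge at E (invoked 9): VC(D)=(0, 2, 0), own-thread bump on T1 → (0, 3, 0)
merge at G (invoked 12): VC(B)=(1, 0, 0), VC(E)=(0, 3, 0), own-thread bump on T1 → (1, 4, 0)
target: VC(G) = (1, 4, 0)

(1, 4, 0)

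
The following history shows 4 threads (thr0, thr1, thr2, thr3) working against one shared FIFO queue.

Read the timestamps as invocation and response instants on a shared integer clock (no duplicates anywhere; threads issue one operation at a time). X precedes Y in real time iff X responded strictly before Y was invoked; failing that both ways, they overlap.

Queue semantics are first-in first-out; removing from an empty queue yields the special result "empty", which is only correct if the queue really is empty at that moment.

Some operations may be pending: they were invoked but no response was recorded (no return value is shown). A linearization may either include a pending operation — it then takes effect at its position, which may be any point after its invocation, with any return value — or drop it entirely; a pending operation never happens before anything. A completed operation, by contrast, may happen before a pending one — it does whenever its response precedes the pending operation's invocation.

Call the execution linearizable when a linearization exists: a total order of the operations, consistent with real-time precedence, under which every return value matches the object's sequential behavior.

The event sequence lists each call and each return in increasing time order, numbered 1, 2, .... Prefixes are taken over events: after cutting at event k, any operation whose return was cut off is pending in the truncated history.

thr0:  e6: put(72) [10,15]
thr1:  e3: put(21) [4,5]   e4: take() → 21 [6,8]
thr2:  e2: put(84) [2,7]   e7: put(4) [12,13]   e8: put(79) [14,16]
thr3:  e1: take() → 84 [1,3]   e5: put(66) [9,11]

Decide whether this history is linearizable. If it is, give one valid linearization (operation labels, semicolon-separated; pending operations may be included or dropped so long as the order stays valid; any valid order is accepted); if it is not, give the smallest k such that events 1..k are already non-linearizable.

linearizable — witness: e2; e1; e3; e4; e5; e6; e7; e8

1. e2 put(84), leaving queue <84>
2. e1 take() → 84, leaving queue <>
3. e3 put(21), leaving queue <21>
4. e4 take() → 21, leaving queue <>
5. e5 put(66), leaving queue <66>
6. e6 put(72), leaving queue <66,72>
7. e7 put(4), leaving queue <66,72,4>
8. e8 put(79), leaving queue <66,72,4,79>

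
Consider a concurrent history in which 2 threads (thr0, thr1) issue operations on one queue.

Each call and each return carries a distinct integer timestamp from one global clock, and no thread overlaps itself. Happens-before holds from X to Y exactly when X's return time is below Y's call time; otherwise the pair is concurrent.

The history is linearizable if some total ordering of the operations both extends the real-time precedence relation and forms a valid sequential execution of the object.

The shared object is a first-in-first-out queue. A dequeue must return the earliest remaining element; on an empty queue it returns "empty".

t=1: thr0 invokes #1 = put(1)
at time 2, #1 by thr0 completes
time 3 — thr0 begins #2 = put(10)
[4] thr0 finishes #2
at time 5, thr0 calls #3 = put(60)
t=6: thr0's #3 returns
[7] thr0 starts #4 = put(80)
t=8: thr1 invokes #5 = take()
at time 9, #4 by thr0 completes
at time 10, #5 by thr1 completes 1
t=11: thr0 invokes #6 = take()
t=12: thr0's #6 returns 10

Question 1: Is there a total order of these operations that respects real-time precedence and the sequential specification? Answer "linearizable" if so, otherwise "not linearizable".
witness order: #1, #2, #3, #4, #5, #6
after step 1 (#1 put(1)): queue <1>
after step 2 (#2 put(10)): queue <1,10>
after step 3 (#3 put(60)): queue <1,10,60>
after step 4 (#4 put(80)): queue <1,10,60,80>
after step 5 (#5 take() → 1): queue <10,60,80>
after step 6 (#6 take() → 10): queue <60,80>

linearizable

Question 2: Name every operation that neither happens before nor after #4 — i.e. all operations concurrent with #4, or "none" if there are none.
#4 runs from 7 to 9; window-overlapping ops are concurrent
#1 [1,2]: before
#2 [3,4]: before
#3 [5,6]: before
#5 [8,10]: concurrent
#6 [11,12]: after

#5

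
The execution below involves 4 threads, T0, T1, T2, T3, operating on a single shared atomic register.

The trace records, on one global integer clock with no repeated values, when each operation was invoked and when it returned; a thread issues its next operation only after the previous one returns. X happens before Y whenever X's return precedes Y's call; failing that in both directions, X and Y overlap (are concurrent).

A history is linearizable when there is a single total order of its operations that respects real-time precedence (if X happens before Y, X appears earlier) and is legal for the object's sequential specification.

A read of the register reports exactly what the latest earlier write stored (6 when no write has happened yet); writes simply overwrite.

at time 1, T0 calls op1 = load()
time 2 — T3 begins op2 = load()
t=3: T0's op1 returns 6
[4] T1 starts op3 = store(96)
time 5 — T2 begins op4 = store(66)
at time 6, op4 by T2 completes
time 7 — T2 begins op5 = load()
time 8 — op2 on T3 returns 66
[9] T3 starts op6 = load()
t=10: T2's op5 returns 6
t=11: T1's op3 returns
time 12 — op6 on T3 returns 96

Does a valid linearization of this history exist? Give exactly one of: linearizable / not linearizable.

through event 9 a valid linearization exists; event 10 (op5 responding at time 10) ends that
4 completed operations, 4 real-time-consistent orders — every atomic register replay fails
every completion of the 2 pending operations (op3, op6) was checked; none linearizes
e.g. op1, op2, op4, op5 (pending dropped): illegal at step 2, since op2 load() → 66 cannot apply there
e.g. op1, op4, op2, op5 (pending dropped): illegal at step 4, since op5 load() → 6 cannot apply there

not linearizable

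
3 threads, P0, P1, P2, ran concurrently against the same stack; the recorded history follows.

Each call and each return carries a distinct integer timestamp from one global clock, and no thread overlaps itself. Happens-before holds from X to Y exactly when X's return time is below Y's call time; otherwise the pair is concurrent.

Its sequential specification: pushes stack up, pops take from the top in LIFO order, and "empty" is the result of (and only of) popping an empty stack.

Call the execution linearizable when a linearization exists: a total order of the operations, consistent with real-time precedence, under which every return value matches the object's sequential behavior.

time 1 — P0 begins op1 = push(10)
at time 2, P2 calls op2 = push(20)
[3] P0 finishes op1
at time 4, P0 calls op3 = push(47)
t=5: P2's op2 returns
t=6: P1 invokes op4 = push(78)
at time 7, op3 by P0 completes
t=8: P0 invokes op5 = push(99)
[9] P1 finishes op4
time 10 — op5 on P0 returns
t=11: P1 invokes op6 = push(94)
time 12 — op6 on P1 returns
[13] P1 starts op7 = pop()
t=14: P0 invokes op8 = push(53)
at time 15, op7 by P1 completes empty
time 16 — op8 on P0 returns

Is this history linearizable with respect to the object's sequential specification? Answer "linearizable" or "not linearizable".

not linearizable

already the first 15 events (up to op7's response at time 15) admit no linearization; the first 14 still do
all 8 real-time-respecting orders fail — 7 completed stack operations, no legal replay
include/drop combinations of the 1 pending operation (op8) were all tried; none helps
e.g. op1, op2, op3, op4, op5, op6, op7 (pending dropped): illegal at step 7, since op7 pop() → empty cannot apply there
e.g. op1, op2, op3, op5, op4, op6, op7 (pending dropped): illegal at step 7, since op7 pop() → empty cannot apply there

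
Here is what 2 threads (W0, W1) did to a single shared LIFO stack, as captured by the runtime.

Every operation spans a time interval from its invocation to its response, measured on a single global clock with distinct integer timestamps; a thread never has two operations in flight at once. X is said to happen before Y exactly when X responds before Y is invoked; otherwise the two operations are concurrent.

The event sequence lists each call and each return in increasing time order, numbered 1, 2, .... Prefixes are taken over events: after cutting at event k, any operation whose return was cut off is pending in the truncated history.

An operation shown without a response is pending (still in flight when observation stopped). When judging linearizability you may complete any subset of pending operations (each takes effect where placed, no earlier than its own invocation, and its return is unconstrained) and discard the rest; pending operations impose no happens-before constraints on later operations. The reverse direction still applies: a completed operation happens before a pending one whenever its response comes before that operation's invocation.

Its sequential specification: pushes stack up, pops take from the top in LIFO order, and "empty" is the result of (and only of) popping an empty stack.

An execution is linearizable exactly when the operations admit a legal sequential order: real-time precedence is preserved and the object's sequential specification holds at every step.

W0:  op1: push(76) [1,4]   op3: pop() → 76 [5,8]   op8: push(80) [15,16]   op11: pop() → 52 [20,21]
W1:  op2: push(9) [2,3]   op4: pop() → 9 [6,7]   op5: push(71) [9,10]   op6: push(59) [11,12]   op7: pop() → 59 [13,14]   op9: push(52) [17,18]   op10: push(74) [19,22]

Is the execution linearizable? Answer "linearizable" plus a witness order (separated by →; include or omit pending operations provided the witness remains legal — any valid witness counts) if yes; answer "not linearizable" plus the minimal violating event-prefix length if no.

linearizable — witness: op1 → op2 → op4 → op3 → op5 → op6 → op7 → op8 → op9 → op11 → op10

step 1: op1 push(76) — stack <76>
step 2: op2 push(9) — stack <76,9>
step 3: op4 pop() → 9 — stack <76>
step 4: op3 pop() → 76 — stack <>
step 5: op5 push(71) — stack <71>
step 6: op6 push(59) — stack <71,59>
step 7: op7 pop() → 59 — stack <71>
step 8: op8 push(80) — stack <71,80>
step 9: op9 push(52) — stack <71,80,52>
step 10: op11 pop() → 52 — stack <71,80>
step 11: op10 push(74) — stack <71,80,74>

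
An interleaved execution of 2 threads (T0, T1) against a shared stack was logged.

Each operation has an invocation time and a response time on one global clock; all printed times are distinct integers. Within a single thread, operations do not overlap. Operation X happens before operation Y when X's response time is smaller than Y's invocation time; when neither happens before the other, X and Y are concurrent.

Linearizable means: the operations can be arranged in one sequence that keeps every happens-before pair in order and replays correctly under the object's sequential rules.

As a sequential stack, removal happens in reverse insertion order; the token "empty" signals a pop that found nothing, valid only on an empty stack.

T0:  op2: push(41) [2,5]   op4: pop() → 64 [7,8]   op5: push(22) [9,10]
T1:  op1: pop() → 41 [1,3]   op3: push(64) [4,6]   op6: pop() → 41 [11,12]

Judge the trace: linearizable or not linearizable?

not linearizable

through event 11 a valid linearization exists; event 12 (op6 responding at time 12) ends that
every one of the 3 real-time-consistent orders over 6 completed stack ops fails the sequential spec
take op1, op2, op3, op4, op5, op6: step 1 already fails, because op1 pop() → 41 cannot occur there
take op1, op3, op2, op4, op5, op6: step 1 already fails, because op1 pop() → 41 cannot occur there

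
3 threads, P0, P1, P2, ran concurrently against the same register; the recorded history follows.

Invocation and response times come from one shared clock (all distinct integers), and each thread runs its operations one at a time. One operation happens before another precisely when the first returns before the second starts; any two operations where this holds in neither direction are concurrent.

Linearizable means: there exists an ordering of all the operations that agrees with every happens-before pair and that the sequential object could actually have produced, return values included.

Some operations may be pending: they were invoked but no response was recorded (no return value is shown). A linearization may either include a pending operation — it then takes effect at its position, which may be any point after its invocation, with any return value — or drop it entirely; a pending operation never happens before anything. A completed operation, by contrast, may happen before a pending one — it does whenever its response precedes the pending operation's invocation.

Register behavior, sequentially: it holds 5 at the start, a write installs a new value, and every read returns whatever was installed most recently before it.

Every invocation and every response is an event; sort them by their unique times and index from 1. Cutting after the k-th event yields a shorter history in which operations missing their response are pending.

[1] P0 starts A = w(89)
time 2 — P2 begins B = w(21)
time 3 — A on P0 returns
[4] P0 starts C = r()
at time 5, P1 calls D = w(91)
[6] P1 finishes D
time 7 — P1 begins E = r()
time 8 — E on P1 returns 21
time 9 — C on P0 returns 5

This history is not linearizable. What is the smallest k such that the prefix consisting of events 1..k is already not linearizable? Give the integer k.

events 1..8 are linearizable, e.g. via A, C, D, B, E:
after step 1 (A w(89)): value 89
after step 2 (C r() (pending, included)): value 89
after step 3 (D w(91)): value 91
after step 4 (B w(21) (pending, included)): value 21
after step 5 (E r() → 21): value 21
event 9 — C's response, time 9 — after it, nothing linearizes
include/drop combinations of the 1 pending operation (B) were all tried; none helps
one such order, A, C, D, E (pending dropped), breaks at step 2 where C r() → 5 is illegal
one such order, A, D, C, E (pending dropped), breaks at step 3 where C r() → 5 is illegal

9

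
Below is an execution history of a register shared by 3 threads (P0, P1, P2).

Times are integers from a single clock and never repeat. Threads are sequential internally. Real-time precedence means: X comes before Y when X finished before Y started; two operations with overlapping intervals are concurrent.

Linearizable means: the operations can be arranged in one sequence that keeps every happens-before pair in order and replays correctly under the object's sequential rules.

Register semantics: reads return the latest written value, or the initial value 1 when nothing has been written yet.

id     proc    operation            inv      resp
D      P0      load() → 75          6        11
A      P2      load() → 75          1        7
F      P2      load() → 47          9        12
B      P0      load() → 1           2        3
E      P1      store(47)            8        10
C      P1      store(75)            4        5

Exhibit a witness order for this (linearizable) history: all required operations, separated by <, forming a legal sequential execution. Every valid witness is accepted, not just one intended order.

B < C < A < D < E < F

step 1: B load() → 1 — value 1
step 2: C store(75) — value 75
step 3: A load() → 75 — value 75
step 4: D load() → 75 — value 75
step 5: E store(47) — value 47
step 6: F load() → 47 — value 47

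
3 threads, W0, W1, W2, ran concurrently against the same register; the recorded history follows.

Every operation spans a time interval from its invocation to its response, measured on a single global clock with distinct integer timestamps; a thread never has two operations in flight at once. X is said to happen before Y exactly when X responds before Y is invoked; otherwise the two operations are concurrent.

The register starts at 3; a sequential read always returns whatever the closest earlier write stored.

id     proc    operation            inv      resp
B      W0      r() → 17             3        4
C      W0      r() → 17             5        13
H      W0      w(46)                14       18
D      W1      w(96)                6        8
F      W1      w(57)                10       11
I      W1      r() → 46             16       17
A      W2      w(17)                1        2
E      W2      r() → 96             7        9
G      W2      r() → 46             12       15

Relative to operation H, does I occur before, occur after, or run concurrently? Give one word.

I spans [16,17], H spans [14,18]
the intervals overlap in both directions

concurrent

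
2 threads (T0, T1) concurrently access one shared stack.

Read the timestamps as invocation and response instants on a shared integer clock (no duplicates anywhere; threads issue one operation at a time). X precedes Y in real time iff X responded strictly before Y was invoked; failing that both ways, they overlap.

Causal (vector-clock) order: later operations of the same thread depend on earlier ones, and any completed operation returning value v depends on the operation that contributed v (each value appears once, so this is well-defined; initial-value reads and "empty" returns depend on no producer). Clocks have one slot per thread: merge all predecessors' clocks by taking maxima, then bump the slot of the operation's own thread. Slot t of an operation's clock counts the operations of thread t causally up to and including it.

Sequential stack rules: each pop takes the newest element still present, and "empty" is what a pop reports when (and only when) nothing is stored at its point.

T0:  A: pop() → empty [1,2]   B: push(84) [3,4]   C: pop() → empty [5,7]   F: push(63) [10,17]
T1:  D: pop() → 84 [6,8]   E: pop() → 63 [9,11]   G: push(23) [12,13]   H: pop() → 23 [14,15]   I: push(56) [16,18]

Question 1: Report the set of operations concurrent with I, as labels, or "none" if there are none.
Answer: F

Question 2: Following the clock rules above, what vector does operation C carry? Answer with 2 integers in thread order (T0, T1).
Answer: (3, 0)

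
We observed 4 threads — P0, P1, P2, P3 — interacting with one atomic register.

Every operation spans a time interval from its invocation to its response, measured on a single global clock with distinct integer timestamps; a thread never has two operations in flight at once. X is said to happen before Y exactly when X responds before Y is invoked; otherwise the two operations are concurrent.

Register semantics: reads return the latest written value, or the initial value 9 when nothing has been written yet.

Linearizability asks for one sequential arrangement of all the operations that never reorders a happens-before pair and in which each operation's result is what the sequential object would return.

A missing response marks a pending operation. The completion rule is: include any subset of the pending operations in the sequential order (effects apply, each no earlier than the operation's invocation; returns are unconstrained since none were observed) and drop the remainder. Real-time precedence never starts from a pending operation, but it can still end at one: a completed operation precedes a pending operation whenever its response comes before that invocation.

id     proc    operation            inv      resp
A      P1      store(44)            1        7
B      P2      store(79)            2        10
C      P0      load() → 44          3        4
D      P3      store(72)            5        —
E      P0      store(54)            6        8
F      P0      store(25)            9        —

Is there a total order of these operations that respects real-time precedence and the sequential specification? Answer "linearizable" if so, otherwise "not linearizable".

one valid linearization: A, C, B, D, E
after step 1 (A store(44)): value 44
after step 2 (C load() → 44): value 44
after step 3 (B store(79)): value 79
after step 4 (D store(72) (pending, included)): value 72
after step 5 (E store(54)): value 54

linearizable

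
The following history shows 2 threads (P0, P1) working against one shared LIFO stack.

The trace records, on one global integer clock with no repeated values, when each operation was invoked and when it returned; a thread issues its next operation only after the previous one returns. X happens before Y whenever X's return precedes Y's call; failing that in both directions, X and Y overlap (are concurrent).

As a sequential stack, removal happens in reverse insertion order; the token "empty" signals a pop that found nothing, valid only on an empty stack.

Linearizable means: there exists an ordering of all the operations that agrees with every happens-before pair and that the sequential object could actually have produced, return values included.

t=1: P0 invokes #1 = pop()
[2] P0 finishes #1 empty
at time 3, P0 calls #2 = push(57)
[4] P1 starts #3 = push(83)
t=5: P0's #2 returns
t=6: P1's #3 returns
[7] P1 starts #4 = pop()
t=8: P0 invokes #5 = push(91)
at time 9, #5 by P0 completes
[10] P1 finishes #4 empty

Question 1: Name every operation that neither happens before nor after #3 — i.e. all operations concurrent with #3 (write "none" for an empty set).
concurrent with #3 ([4,6]): every op whose interval crosses 4..6
#1 [1,2]: before
#2 [3,5]: concurrent
#4 [7,10]: after
#5 [8,9]: after

#2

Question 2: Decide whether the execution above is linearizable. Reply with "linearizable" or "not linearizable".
events 1..9 are fine; event 10 — the response of #4 at time 10 — makes the prefix non-linearizable
real-time-consistent orders of the 5 completed operations: 4 — all fail the LIFO stack replay
e.g. #1, #2, #3, #4, #5: illegal at step 4, since #4 pop() → empty cannot apply there
e.g. #1, #2, #3, #5, #4: illegal at step 5, since #4 pop() → empty cannot apply there

not linearizable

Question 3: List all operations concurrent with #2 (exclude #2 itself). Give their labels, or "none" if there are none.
#2 runs from 3 to 5; window-overlapping ops are concurrent
#1 [1,2]: before
#3 [4,6]: concurrent
#4 [7,10]: after
#5 [8,9]: after

#3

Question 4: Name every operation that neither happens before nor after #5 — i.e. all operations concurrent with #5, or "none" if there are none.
#5 spans [8,9]; an op avoiding the whole window 8..9 is ordered, any other is concurrent
#1 [1,2]: before
#2 [3,5]: before
#3 [4,6]: before
#4 [7,10]: concurrent

#4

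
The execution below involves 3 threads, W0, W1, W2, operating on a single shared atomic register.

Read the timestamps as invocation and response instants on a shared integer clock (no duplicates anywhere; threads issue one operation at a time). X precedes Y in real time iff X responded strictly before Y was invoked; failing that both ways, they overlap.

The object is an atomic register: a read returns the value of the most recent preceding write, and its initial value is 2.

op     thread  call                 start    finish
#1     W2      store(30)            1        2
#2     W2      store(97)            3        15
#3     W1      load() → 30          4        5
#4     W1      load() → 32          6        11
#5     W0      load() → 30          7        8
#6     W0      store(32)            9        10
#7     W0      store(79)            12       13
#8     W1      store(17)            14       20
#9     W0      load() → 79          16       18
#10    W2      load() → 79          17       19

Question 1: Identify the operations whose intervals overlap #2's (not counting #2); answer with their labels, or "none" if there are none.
#3, #4, #5, #6, #7, #8

#2 runs from 3 to 15; window-overlapping ops are concurrent
#1 [1,2]: before
#3 [4,5]: concurrent
#4 [6,11]: concurrent
#5 [7,8]: concurrent
#6 [9,10]: concurrent
#7 [12,13]: concurrent
#8 [14,20]: concurrent
#9 [16,18]: after
#10 [17,19]: after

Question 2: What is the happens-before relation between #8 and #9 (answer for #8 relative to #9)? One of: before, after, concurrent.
concurrent

#8 spans [14,20], #9 spans [16,18]
the intervals overlap in both directions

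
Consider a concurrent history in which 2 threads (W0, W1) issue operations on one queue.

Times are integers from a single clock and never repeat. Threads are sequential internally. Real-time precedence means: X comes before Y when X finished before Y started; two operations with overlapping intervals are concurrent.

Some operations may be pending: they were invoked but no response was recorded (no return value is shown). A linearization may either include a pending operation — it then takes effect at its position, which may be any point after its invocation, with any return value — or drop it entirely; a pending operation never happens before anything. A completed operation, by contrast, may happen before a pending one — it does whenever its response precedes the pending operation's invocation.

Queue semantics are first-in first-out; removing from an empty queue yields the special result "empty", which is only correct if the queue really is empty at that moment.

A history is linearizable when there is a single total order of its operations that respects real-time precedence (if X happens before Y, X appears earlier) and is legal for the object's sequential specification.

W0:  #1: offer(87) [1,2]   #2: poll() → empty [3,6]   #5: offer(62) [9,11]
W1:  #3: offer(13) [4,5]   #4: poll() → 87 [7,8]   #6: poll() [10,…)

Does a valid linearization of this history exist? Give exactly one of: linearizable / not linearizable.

prefix check: 1..5 passes, 1..6 fails once #2's time-6 response joins
2 orders of the 3 completed queue ops respect real time; none is legal
take #1, #2, #3: step 2 already fails, because #2 poll() → empty cannot occur there
take #1, #3, #2: step 3 already fails, because #2 poll() → empty cannot occur there

not linearizable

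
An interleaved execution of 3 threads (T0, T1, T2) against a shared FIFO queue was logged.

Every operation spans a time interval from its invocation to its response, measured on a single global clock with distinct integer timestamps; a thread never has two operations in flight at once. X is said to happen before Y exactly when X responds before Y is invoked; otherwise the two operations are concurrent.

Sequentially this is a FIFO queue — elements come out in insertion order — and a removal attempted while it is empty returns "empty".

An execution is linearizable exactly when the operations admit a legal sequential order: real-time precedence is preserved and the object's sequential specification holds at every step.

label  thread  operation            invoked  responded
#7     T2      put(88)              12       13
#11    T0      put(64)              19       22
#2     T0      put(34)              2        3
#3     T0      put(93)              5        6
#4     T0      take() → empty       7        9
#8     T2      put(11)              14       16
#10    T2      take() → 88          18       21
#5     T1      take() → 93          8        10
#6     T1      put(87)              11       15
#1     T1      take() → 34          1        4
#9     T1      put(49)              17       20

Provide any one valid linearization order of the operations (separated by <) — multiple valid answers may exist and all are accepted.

#2 < #1 < #3 < #5 < #4 < #7 < #6 < #8 < #9 < #10 < #11

after step 1 (#2 put(34)): queue <34>
after step 2 (#1 take() → 34): queue <>
after step 3 (#3 put(93)): queue <93>
after step 4 (#5 take() → 93): queue <>
after step 5 (#4 take() → empty): queue <>
after step 6 (#7 put(88)): queue <88>
after step 7 (#6 put(87)): queue <88,87>
after step 8 (#8 put(11)): queue <88,87,11>
after step 9 (#9 put(49)): queue <88,87,11,49>
after step 10 (#10 take() → 88): queue <87,11,49>
after step 11 (#11 put(64)): queue <87,11,49,64>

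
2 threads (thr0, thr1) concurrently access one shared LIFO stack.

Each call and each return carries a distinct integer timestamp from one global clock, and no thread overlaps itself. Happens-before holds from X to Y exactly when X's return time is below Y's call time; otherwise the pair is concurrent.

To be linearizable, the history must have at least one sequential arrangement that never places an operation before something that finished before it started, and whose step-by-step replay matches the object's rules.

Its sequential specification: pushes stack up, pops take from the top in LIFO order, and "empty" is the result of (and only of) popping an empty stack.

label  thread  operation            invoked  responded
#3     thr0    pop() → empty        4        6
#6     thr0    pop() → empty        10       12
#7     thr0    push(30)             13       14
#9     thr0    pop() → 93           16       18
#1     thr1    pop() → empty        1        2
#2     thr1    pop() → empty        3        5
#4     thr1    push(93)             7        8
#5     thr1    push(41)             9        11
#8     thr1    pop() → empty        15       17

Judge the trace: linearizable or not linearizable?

already the first 12 events (up to #6's response at time 12) admit no linearization; the first 11 still do
every one of the 4 real-time-consistent orders over 6 completed LIFO stack ops fails the sequential spec
for example #1, #2, #3, #4, #5, #6 fails at step 6: #6 pop() → empty is not legal there
for example #1, #2, #3, #4, #6, #5 fails at step 5: #6 pop() → empty is not legal there

not linearizable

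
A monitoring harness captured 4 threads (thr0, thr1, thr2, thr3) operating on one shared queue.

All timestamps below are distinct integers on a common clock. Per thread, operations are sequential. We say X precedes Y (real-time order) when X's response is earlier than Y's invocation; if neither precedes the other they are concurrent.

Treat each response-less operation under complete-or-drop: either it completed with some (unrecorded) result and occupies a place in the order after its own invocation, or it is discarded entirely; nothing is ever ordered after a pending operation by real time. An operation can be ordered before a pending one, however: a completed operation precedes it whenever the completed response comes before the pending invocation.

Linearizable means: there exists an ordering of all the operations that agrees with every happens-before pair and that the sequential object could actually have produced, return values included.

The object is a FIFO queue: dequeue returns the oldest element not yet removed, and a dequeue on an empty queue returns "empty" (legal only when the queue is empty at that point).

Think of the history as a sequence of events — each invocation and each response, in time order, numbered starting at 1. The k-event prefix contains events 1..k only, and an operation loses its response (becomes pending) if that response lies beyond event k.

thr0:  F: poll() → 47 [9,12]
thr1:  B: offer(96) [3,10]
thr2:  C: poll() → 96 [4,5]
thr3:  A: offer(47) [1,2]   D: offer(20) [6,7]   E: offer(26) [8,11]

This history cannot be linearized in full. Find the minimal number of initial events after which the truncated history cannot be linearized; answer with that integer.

a valid linearization of events 1..4 exists, for instance A:
step 1: A offer(47) — queue <47>
at event 5 (C's time-5 response) nothing linearizes any more
include/drop combinations of the 1 pending operation (B) were all tried; none helps
sample order A, C (pending dropped) stalls at step 2 — C poll() → 96 has no legal effect

5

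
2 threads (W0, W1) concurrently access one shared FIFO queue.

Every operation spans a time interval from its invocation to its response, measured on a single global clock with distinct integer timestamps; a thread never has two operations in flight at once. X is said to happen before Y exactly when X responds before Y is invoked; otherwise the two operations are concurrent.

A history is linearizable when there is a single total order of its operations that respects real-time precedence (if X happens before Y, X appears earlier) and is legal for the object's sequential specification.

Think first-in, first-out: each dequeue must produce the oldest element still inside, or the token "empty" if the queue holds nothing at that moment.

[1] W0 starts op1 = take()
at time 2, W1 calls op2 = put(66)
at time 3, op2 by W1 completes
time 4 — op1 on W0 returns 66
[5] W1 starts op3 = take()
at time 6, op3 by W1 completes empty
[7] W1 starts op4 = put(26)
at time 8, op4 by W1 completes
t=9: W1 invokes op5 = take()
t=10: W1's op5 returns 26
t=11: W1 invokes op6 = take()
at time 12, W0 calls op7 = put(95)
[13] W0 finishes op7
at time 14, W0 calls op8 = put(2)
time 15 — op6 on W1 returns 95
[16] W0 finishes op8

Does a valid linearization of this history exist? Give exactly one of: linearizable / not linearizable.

witness order: op2, op1, op3, op4, op5, op7, op6, op8
after step 1 (op2 put(66)): queue <66>
after step 2 (op1 take() → 66): queue <>
after step 3 (op3 take() → empty): queue <>
after step 4 (op4 put(26)): queue <26>
after step 5 (op5 take() → 26): queue <>
after step 6 (op7 put(95)): queue <95>
after step 7 (op6 take() → 95): queue <>
after step 8 (op8 put(2)): queue <2>

linearizable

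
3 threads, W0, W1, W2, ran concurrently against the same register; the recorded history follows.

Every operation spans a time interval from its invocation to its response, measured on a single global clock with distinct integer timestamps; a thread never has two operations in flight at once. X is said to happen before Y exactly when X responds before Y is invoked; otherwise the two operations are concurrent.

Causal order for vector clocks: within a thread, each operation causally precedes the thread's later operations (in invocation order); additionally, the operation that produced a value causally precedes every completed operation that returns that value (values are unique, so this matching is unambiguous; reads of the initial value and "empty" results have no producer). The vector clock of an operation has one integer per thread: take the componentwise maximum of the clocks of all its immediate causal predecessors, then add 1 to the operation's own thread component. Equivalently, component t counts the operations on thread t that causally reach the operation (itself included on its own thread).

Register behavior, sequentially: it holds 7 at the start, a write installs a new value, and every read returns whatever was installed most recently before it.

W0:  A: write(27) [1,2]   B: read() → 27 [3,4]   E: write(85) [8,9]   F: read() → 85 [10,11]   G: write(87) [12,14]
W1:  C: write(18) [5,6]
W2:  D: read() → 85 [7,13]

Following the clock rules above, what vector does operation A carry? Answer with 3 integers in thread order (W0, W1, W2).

C, invoked 5, has no incoming edges; only W1's bump applies → (0, 1, 0)
A, invoked 1, has no incoming edges; only W0's bump applies → (1, 0, 0)
from VC(A)=(1, 0, 0), B (invoked 3) maxes components and bumps W0 → (2, 0, 0)
from VC(B)=(2, 0, 0), E (invoked 8) maxes components and bumps W0 → (3, 0, 0)
from VC(E)=(3, 0, 0), D (invoked 7) maxes components and bumps W2 → (3, 0, 1)
from VC(E)=(3, 0, 0), F (invoked 10) maxes components and bumps W0 → (4, 0, 0)
from VC(F)=(4, 0, 0), G (invoked 12) maxes components and bumps W0 → (5, 0, 0)
target: VC(A) = (1, 0, 0)

(1, 0, 0)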